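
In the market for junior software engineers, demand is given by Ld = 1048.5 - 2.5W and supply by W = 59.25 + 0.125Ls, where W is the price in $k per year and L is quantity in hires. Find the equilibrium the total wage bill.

The total wage bill = 99470

In direct form, Ls = -474 + 8W.
The market clears where 1048.5 - 2.5W = -474 + 8W. Rearranging, 10.5W = 1522.5, hence W* = 145.
Plugging W* into demand: L* = 1048.5 - 2.5(145) = 686.
The total wage bill = W* × L* = 145 × 686 = 99470.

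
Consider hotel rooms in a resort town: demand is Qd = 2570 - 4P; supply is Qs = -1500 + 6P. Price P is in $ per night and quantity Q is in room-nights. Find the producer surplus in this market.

Set Qd = Qs: 2570 - 4P = -1500 + 6P, so 4070 = 10P and P* = 407.
Then Q* = 2570 - 4(407) = 942.
Supply choke price (Qs = 0): P = 250. Producer surplus = ½ × (407 - 250) × 942 = 73947.

Producer surplus = 73947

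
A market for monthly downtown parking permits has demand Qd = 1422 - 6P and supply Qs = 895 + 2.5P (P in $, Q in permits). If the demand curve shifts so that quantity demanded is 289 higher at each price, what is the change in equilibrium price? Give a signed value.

Set Qd = Qs: 1422 - 6P = 895 + 2.5P, so 527 = 8.5P and P* = 62.
From the demand curve, Q* = 1422 - 6(62) = 1050.
After the shift, demand is Qd = 1711 - 6P.
Re-solving, 8.5P = 816 gives P = 96 and Q = 1135.
ΔP = 96 - 62 = 34.

ΔP = 34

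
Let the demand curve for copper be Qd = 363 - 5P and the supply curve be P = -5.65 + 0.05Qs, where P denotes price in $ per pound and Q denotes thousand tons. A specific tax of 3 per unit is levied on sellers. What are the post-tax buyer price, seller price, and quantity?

P_b = 12.4, P_s = 9.4, Q = 301

Solving each curve for Q: Qs = 113 + 20P.
With a tax of 3 on sellers, they supply based on the net price P_s = P_b - 3, so Qs = 53 + 20P_b.
Equate demand and the shifted supply: 363 - 5P_b = 53 + 20P_b, giving 25P_b = 310, so P_b = 12.4.
So P_s = 9.4 and the quantity traded is Q = 363 - 5(12.4) = 301.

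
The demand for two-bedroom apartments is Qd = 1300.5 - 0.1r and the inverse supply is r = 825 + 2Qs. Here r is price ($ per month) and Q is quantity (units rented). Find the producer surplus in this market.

Producer surplus = 1030225

Rewriting in direct form: Qs = -412.5 + 0.5r.
Equating demand and supply, 1300.5 - 0.1r = -412.5 + 0.5r gives 0.6r = 1713, so r* = 2855.
From the demand curve, Q* = 1300.5 - 0.1(2855) = 1015.
Supply choke price (Qs = 0): r = 825. Producer surplus = ½ × (2855 - 825) × 1015 = 1030225.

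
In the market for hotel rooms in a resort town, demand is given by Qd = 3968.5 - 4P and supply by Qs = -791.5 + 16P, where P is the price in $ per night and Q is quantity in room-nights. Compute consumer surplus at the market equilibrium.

Consumer surplus = 1137409.03125

The market clears where 3968.5 - 4P = -791.5 + 16P. Rearranging, 20P = 4760, hence P* = 238.
Plugging P* into demand: Q* = 3968.5 - 4(238) = 3016.5.
Demand choke price (Qd = 0): P = 3968.5/4 = 992.125. Consumer surplus = ½ × (992.125 - 238) × 3016.5 = 1137409.03125.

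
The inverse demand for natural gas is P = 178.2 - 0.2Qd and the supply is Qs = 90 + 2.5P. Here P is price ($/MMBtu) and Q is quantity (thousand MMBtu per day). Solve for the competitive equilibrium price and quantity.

Inverting to quantity form: Qd = 891 - 5P.
At equilibrium Qd = Qs, so 891 - 5P = 90 + 2.5P; collecting terms, 801 = 7.5P and P* = 106.8.
Plugging P* into demand: Q* = 891 - 5(106.8) = 357.

P* = 106.8, Q* = 357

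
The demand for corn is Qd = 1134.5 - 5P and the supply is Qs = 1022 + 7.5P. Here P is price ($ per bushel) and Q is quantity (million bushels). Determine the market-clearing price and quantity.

P* = 9, Q* = 1089.5

The market clears where 1134.5 - 5P = 1022 + 7.5P. Rearranging, 12.5P = 112.5, hence P* = 9.
Substitute back: Q* = 1134.5 - 5(9) = 1089.5.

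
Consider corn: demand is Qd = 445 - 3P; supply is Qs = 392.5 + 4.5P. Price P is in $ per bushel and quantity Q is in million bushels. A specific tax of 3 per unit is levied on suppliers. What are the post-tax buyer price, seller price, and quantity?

With a tax of 3 on suppliers, they supply based on the net price P_s = P_b - 3, so Qs = 379 + 4.5P_b.
Set Qd = Qs: 445 - 3P_b = 379 + 4.5P_b, so 66 = 7.5P_b and P_b = 8.8.
Then P_s = 8.8 - 3 = 5.8 and Q = 445 - 3(8.8) = 418.6.

P_b = 8.8, P_s = 5.8, Q = 418.6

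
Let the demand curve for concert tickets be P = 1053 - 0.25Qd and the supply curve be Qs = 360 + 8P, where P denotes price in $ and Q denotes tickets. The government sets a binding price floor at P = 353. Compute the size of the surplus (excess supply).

Inverting to quantity form: Qd = 4212 - 4P.
Evaluating both curves at the floor price 353 gives Qd = 2800, Qs = 3184.
Surplus = Qs - Qd = 3184 - 2800 = 384.

Surplus = 384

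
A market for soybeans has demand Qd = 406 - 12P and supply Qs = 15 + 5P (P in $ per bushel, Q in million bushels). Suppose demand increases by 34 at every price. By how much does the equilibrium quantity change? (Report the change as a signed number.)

Set Qd = Qs: 406 - 12P = 15 + 5P, so 391 = 17P and P* = 23.
From the demand curve, Q* = 406 - 12(23) = 130.
After the shift, demand is Qd = 440 - 12P.
The new intersection has 425 = 17P, i.e. P = 25, Q = 140.
ΔQ = 140 - 130 = 10.

ΔQ = 10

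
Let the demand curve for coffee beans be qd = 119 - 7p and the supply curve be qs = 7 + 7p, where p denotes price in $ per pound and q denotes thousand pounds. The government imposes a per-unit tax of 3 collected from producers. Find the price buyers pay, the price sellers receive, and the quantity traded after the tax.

With a tax of 3 on producers, they supply based on the net price p_s = p_b - 3, so qs = -14 + 7p_b.
Set qd = qs: 119 - 7p_b = -14 + 7p_b, so 133 = 14p_b and p_b = 9.5.
Then p_s = 9.5 - 3 = 6.5 and q = 119 - 7(9.5) = 52.5.

p_b = 9.5, p_s = 6.5, q = 52.5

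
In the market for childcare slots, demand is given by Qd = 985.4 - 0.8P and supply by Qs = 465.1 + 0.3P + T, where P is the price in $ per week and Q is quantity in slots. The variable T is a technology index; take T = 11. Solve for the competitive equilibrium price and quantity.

P* = 463, Q* = 615

With T = 11, supply is Qs = 476.1 + 0.3P.
Equating demand and supply, 985.4 - 0.8P = 476.1 + 0.3P gives 1.1P = 509.3, so P* = 463.
Plugging P* into demand: Q* = 985.4 - 0.8(463) = 615.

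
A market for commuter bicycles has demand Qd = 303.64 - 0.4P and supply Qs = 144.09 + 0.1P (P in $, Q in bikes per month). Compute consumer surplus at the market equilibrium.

Consumer surplus = 38720

Equating demand and supply, 303.64 - 0.4P = 144.09 + 0.1P gives 0.5P = 159.55, so P* = 319.1.
From the demand curve, Q* = 303.64 - 0.4(319.1) = 176.
Demand choke price (Qd = 0): P = 303.64/0.4 = 759.1. Consumer surplus = ½ × (759.1 - 319.1) × 176 = 38720.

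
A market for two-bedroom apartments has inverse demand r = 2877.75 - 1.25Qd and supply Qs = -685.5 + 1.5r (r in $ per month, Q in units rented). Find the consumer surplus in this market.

In direct form, Qd = 2302.2 - 0.8r.
At equilibrium Qd = Qs, so 2302.2 - 0.8r = -685.5 + 1.5r; collecting terms, 2987.7 = 2.3r and r* = 1299.
Plugging r* into demand: Q* = 2302.2 - 0.8(1299) = 1263.
Demand choke price (Qd = 0): r = 2302.2/0.8 = 2877.75. Consumer surplus = ½ × (2877.75 - 1299) × 1263 = 996980.625.

Consumer surplus = 996980.625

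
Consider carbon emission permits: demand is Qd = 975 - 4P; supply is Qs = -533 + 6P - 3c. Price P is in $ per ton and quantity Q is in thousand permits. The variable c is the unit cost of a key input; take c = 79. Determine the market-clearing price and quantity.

P* = 174.5, Q* = 277

With c = 79, supply is Qs = -770 + 6P.
The market clears where 975 - 4P = -770 + 6P. Rearranging, 10P = 1745, hence P* = 174.5.
Then Q* = 975 - 4(174.5) = 277.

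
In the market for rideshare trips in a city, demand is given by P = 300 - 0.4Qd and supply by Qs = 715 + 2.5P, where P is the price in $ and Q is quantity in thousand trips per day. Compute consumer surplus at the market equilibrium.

In direct form, Qd = 750 - 2.5P.
Set Qd = Qs: 750 - 2.5P = 715 + 2.5P, so 35 = 5P and P* = 7.
Plugging P* into demand: Q* = 750 - 2.5(7) = 732.5.
Demand choke price (Qd = 0): P = 750/2.5 = 300. Consumer surplus = ½ × (300 - 7) × 732.5 = 107311.25.

Consumer surplus = 107311.25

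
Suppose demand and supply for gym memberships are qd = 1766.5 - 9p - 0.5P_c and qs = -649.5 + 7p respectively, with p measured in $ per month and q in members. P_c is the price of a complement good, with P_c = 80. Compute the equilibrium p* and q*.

With P_c = 80, demand is qd = 1726.5 - 9p.
The market clears where 1726.5 - 9p = -649.5 + 7p. Rearranging, 16p = 2376, hence p* = 148.5.
From the demand curve, q* = 1726.5 - 9(148.5) = 390.

p* = 148.5, q* = 390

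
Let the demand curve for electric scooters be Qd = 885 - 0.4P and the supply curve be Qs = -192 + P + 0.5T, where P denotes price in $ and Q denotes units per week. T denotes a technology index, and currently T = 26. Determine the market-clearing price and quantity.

With T = 26, supply is Qs = -179 + P.
Set Qd = Qs: 885 - 0.4P = -179 + P, so 1064 = 1.4P and P* = 760.
Then Q* = 885 - 0.4(760) = 581.

P* = 760, Q* = 581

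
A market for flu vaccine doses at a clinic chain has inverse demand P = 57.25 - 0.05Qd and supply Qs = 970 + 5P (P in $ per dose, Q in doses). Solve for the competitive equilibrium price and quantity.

In direct form, Qd = 1145 - 20P.
Equating demand and supply, 1145 - 20P = 970 + 5P gives 25P = 175, so P* = 7.
Substitute back: Q* = 1145 - 20(7) = 1005.

P* = 7, Q* = 1005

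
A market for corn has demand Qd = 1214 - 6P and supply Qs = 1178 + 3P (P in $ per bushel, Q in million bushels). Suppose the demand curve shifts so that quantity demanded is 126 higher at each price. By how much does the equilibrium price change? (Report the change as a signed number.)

Set Qd = Qs: 1214 - 6P = 1178 + 3P, so 36 = 9P and P* = 4.
Substitute back: Q* = 1214 - 6(4) = 1190.
After the shift, demand is Qd = 1340 - 6P.
The new intersection has 162 = 9P, i.e. P = 18, Q = 1232.
ΔP = 18 - 4 = 14.

ΔP = 14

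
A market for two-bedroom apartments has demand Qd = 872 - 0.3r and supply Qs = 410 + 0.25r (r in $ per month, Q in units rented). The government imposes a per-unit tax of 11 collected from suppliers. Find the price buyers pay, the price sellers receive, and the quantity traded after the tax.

Suppliers keep r_s = r_b - 11 per unit, so supply in terms of the buyer price is Qs = 407.25 + 0.25r_b.
Market clearing requires 872 - 0.3r_b = 407.25 + 0.25r_b; hence 464.75 = 0.55r_b and r_b = 845.
So r_s = 834 and the quantity traded is Q = 872 - 0.3(845) = 618.5.

r_b = 845, r_s = 834, Q = 618.5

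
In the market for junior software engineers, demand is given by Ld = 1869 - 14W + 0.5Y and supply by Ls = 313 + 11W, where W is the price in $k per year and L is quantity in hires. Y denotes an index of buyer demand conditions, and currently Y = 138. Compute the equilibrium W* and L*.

With Y = 138, demand is Ld = 1938 - 14W.
At equilibrium Ld = Ls, so 1938 - 14W = 313 + 11W; collecting terms, 1625 = 25W and W* = 65.
Substitute back: L* = 1938 - 14(65) = 1028.

W* = 65, L* = 1028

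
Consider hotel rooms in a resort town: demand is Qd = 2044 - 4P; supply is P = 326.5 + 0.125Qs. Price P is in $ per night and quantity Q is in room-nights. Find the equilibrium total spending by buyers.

Total spending by buyers = 190896

Solving each curve for Q: Qs = -2612 + 8P.
At equilibrium Qd = Qs, so 2044 - 4P = -2612 + 8P; collecting terms, 4656 = 12P and P* = 388.
Substitute back: Q* = 2044 - 4(388) = 492.
Total spending by buyers = P* × Q* = 388 × 492 = 190896.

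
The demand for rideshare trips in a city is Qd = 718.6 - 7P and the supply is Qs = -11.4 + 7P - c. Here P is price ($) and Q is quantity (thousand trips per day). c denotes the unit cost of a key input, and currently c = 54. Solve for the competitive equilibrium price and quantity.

P* = 56, Q* = 326.6

With c = 54, supply is Qs = -65.4 + 7P.
Set Qd = Qs: 718.6 - 7P = -65.4 + 7P, so 784 = 14P and P* = 56.
Substitute back: Q* = 718.6 - 7(56) = 326.6.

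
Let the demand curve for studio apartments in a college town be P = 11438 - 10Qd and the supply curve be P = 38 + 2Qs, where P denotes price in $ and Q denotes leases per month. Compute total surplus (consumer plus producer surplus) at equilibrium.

Solving each curve for Q: Qd = 1143.8 - 0.1P and Qs = -19 + 0.5P.
At equilibrium Qd = Qs, so 1143.8 - 0.1P = -19 + 0.5P; collecting terms, 1162.8 = 0.6P and P* = 1938.
Then Q* = 1143.8 - 0.1(1938) = 950.
Demand choke price = 11438; supply choke price = 38. CS = ½(11438 - 1938)(950) = 4512500; PS = ½(1938 - 38)(950) = 902500. Total surplus = 5415000.

Total surplus = 5415000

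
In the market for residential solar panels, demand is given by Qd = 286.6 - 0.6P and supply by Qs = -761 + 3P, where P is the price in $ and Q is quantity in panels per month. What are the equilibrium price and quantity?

At equilibrium Qd = Qs, so 286.6 - 0.6P = -761 + 3P; collecting terms, 1047.6 = 3.6P and P* = 291.
Then Q* = 286.6 - 0.6(291) = 112.

P* = 291, Q* = 112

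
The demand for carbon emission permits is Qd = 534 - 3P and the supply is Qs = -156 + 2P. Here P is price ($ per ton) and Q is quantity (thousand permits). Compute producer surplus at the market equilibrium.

Producer surplus = 3600

At equilibrium Qd = Qs, so 534 - 3P = -156 + 2P; collecting terms, 690 = 5P and P* = 138.
Substitute back: Q* = 534 - 3(138) = 120.
Supply choke price (Qs = 0): P = 78. Producer surplus = ½ × (138 - 78) × 120 = 3600.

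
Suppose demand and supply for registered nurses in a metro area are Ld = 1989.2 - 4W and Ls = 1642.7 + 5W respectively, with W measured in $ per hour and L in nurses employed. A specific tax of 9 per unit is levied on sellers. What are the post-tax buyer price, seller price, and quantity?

W_b = 43.5, W_s = 34.5, L = 1815.2

The tax drives a wedge W_b - W_s = 9. Substituting W_s = W_b - 9 into supply: Ls = 1597.7 + 5W_b.
Set Ld = Ls: 1989.2 - 4W_b = 1597.7 + 5W_b, so 391.5 = 9W_b and W_b = 43.5.
Then W_s = 43.5 - 9 = 34.5 and L = 1989.2 - 4(43.5) = 1815.2.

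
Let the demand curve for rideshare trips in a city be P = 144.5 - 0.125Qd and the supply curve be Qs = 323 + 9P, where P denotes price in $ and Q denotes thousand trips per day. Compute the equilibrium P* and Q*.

P* = 49, Q* = 764

Solving each curve for Q: Qd = 1156 - 8P.
Equating demand and supply, 1156 - 8P = 323 + 9P gives 17P = 833, so P* = 49.
From the demand curve, Q* = 1156 - 8(49) = 764.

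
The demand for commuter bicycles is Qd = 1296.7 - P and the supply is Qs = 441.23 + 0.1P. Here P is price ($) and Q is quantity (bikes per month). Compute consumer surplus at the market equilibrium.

Consumer surplus = 134680.5

Equating demand and supply, 1296.7 - P = 441.23 + 0.1P gives 1.1P = 855.47, so P* = 777.7.
Substitute back: Q* = 1296.7 - 777.7 = 519.
Demand choke price (Qd = 0): P = 1296.7. Consumer surplus = ½ × (1296.7 - 777.7) × 519 = 134680.5.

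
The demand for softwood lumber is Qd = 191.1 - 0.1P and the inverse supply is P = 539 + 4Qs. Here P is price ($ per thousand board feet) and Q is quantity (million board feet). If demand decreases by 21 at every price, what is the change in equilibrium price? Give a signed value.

Solving each curve for Q: Qs = -134.75 + 0.25P.
Equating demand and supply, 191.1 - 0.1P = -134.75 + 0.25P gives 0.35P = 325.85, so P* = 931.
Plugging P* into demand: Q* = 191.1 - 0.1(931) = 98.
After the shift, demand is Qd = 170.1 - 0.1P.
The new intersection has 304.85 = 0.35P, i.e. P = 871, Q = 83.
ΔP = 871 - 931 = -60.

ΔP = -60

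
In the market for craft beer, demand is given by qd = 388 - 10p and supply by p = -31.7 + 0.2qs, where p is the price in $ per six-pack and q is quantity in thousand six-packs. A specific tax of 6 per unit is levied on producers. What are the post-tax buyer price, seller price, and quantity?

In direct form, qs = 158.5 + 5p.
With a tax of 6 on producers, they supply based on the net price p_s = p_b - 6, so qs = 128.5 + 5p_b.
Equate demand and the shifted supply: 388 - 10p_b = 128.5 + 5p_b, giving 15p_b = 259.5, so p_b = 17.3.
Then p_s = 17.3 - 6 = 11.3 and q = 388 - 10(17.3) = 215.

p_b = 17.3, p_s = 11.3, q = 215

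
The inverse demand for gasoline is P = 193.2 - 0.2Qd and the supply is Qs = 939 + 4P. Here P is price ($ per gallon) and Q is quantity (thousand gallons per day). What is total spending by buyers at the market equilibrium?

In direct form, Qd = 966 - 5P.
The market clears where 966 - 5P = 939 + 4P. Rearranging, 9P = 27, hence P* = 3.
Then Q* = 966 - 5(3) = 951.
Total spending by buyers = P* × Q* = 3 × 951 = 2853.

Total spending by buyers = 2853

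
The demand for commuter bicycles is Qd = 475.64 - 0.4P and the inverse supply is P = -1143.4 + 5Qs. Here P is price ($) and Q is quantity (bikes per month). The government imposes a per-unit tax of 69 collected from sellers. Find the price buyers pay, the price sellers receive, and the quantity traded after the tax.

P_b = 434.6, P_s = 365.6, Q = 301.8

Inverting to quantity form: Qs = 228.68 + 0.2P.
Sellers keep P_s = P_b - 69 per unit, so supply in terms of the buyer price is Qs = 214.88 + 0.2P_b.
Set Qd = Qs: 475.64 - 0.4P_b = 214.88 + 0.2P_b, so 260.76 = 0.6P_b and P_b = 434.6.
So P_s = 365.6 and the quantity traded is Q = 475.64 - 0.4(434.6) = 301.8.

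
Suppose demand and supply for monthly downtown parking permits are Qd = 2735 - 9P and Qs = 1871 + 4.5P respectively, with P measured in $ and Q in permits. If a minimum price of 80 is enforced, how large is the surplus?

Surplus = 216

With P fixed at 80, quantity demanded is 2015 and quantity supplied is 2231.
Surplus = Qs - Qd = 2231 - 2015 = 216.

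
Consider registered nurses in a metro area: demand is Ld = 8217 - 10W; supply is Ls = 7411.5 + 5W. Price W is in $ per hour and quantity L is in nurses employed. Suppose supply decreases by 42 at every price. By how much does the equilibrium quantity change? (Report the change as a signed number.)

ΔL = -28

At equilibrium Ld = Ls, so 8217 - 10W = 7411.5 + 5W; collecting terms, 805.5 = 15W and W* = 53.7.
Substitute back: L* = 8217 - 10(53.7) = 7680.
After the shift, supply is Ls = 7369.5 + 5W.
New equilibrium: 847.5 = 15W, so W = 56.5 and L = 7652.
ΔL = 7652 - 7680 = -28.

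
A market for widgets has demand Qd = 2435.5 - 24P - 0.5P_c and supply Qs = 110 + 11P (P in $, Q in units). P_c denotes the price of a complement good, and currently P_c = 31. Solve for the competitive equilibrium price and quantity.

P* = 66, Q* = 836

With P_c = 31, demand is Qd = 2420 - 24P.
The market clears where 2420 - 24P = 110 + 11P. Rearranging, 35P = 2310, hence P* = 66.
Substitute back: Q* = 2420 - 24(66) = 836.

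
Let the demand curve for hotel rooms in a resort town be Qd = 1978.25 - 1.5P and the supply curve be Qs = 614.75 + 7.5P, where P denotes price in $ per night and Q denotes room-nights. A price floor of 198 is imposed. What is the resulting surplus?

With P fixed at 198, quantity demanded is 1681.25 and quantity supplied is 2099.75.
Surplus = Qs - Qd = 2099.75 - 1681.25 = 418.5.

Surplus = 418.5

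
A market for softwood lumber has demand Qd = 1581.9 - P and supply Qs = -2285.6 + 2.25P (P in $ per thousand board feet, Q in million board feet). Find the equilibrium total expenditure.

The market clears where 1581.9 - P = -2285.6 + 2.25P. Rearranging, 3.25P = 3867.5, hence P* = 1190.
Then Q* = 1581.9 - 1190 = 391.9.
Total expenditure = P* × Q* = 1190 × 391.9 = 466361.

Total expenditure = 466361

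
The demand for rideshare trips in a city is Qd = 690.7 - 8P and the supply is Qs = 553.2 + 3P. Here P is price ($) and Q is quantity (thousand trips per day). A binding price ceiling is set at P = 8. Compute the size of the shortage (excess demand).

With P fixed at 8, quantity demanded is 626.7 and quantity supplied is 577.2.
Shortage = Qd - Qs = 626.7 - 577.2 = 49.5.

Shortage = 49.5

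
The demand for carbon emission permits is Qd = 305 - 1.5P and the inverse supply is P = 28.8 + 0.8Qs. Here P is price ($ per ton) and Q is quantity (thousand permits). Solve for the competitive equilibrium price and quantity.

P* = 124, Q* = 119

Solving each curve for Q: Qs = -36 + 1.25P.
Set Qd = Qs: 305 - 1.5P = -36 + 1.25P, so 341 = 2.75P and P* = 124.
From the demand curve, Q* = 305 - 1.5(124) = 119.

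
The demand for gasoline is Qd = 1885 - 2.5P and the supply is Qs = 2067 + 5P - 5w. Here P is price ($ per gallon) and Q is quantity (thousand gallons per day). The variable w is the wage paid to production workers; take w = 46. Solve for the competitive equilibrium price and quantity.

P* = 6.4, Q* = 1869

With w = 46, supply is Qs = 1837 + 5P.
Equating demand and supply, 1885 - 2.5P = 1837 + 5P gives 7.5P = 48, so P* = 6.4.
Plugging P* into demand: Q* = 1885 - 2.5(6.4) = 1869.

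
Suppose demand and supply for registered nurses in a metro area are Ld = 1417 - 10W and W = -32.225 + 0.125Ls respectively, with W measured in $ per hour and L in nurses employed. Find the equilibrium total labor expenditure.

In direct form, Ls = 257.8 + 8W.
Equating demand and supply, 1417 - 10W = 257.8 + 8W gives 18W = 1159.2, so W* = 64.4.
Plugging W* into demand: L* = 1417 - 10(64.4) = 773.
Total labor expenditure = W* × L* = 64.4 × 773 = 49781.2.

Total labor expenditure = 49781.2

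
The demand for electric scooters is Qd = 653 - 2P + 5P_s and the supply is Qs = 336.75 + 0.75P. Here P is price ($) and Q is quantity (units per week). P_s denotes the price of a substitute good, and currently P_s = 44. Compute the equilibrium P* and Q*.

With P_s = 44, demand is Qd = 873 - 2P.
Set Qd = Qs: 873 - 2P = 336.75 + 0.75P, so 536.25 = 2.75P and P* = 195.
Then Q* = 873 - 2(195) = 483.

P* = 195, Q* = 483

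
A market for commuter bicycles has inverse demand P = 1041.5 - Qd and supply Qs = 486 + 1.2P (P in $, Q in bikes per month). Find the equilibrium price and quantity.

P* = 252.5, Q* = 789

Solving each curve for Q: Qd = 1041.5 - P.
Equating demand and supply, 1041.5 - P = 486 + 1.2P gives 2.2P = 555.5, so P* = 252.5.
Then Q* = 1041.5 - 252.5 = 789.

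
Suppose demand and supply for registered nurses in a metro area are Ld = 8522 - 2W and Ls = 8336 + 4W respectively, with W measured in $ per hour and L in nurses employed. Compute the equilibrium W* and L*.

W* = 31, L* = 8460

Equating demand and supply, 8522 - 2W = 8336 + 4W gives 6W = 186, so W* = 31.
Then L* = 8522 - 2(31) = 8460.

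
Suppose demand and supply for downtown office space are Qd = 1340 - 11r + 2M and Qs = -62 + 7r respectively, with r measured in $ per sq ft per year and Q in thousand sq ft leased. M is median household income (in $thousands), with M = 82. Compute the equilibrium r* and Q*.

r* = 87, Q* = 547

With M = 82, demand is Qd = 1504 - 11r.
Equating demand and supply, 1504 - 11r = -62 + 7r gives 18r = 1566, so r* = 87.
From the demand curve, Q* = 1504 - 11(87) = 547.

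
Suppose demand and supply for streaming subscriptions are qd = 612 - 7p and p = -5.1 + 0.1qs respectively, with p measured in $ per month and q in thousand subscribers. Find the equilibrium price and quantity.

p* = 33, q* = 381

In direct form, qs = 51 + 10p.
Set qd = qs: 612 - 7p = 51 + 10p, so 561 = 17p and p* = 33.
Substitute back: q* = 612 - 7(33) = 381.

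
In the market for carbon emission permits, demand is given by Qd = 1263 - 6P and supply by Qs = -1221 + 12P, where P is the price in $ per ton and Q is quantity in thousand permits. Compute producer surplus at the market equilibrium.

The market clears where 1263 - 6P = -1221 + 12P. Rearranging, 18P = 2484, hence P* = 138.
From the demand curve, Q* = 1263 - 6(138) = 435.
Supply choke price (Qs = 0): P = 101.75. Producer surplus = ½ × (138 - 101.75) × 435 = 7884.375.

Producer surplus = 7884.375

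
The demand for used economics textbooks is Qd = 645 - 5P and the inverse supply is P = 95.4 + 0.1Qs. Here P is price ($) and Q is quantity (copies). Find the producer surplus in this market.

Producer surplus = 627.2

Rewriting in direct form: Qs = -954 + 10P.
At equilibrium Qd = Qs, so 645 - 5P = -954 + 10P; collecting terms, 1599 = 15P and P* = 106.6.
Then Q* = 645 - 5(106.6) = 112.
Supply choke price (Qs = 0): P = 95.4. Producer surplus = ½ × (106.6 - 95.4) × 112 = 627.2.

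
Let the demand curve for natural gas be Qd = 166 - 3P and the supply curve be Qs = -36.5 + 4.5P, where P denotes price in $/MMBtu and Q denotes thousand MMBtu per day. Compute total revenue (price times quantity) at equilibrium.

Total revenue = 2295

At equilibrium Qd = Qs, so 166 - 3P = -36.5 + 4.5P; collecting terms, 202.5 = 7.5P and P* = 27.
Plugging P* into demand: Q* = 166 - 3(27) = 85.
Total revenue = P* × Q* = 27 × 85 = 2295.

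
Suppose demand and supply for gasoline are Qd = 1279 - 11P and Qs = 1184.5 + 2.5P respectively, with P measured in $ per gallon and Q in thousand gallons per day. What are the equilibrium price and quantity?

P* = 7, Q* = 1202

The market clears where 1279 - 11P = 1184.5 + 2.5P. Rearranging, 13.5P = 94.5, hence P* = 7.
From the demand curve, Q* = 1279 - 11(7) = 1202.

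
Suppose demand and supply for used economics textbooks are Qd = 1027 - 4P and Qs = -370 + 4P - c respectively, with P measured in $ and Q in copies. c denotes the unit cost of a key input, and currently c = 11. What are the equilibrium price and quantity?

With c = 11, supply is Qs = -381 + 4P.
At equilibrium Qd = Qs, so 1027 - 4P = -381 + 4P; collecting terms, 1408 = 8P and P* = 176.
Substitute back: Q* = 1027 - 4(176) = 323.

P* = 176, Q* = 323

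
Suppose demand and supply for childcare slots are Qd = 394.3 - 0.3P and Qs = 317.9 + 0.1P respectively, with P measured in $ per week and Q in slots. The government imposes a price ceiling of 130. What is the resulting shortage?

At P = 130: Qd = 355.3 and Qs = 330.9.
Shortage = Qd - Qs = 355.3 - 330.9 = 24.4.

Shortage = 24.4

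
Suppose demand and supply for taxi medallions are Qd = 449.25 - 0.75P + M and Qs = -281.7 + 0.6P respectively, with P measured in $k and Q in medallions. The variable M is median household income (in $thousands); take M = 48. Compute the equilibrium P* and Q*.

P* = 577, Q* = 64.5

With M = 48, demand is Qd = 497.25 - 0.75P.
Set Qd = Qs: 497.25 - 0.75P = -281.7 + 0.6P, so 778.95 = 1.35P and P* = 577.
Substitute back: Q* = 497.25 - 0.75(577) = 64.5.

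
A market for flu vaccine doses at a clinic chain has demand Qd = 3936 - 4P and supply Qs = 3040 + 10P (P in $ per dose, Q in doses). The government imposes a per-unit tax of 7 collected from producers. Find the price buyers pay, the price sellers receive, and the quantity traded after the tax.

P_b = 69, P_s = 62, Q = 3660

The tax drives a wedge P_b - P_s = 7. Substituting P_s = P_b - 7 into supply: Qs = 2970 + 10P_b.
Equate demand and the shifted supply: 3936 - 4P_b = 2970 + 10P_b, giving 14P_b = 966, so P_b = 69.
Then P_s = 69 - 7 = 62 and Q = 3936 - 4(69) = 3660.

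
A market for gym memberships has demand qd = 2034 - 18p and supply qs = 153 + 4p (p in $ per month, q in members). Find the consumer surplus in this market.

Set qd = qs: 2034 - 18p = 153 + 4p, so 1881 = 22p and p* = 85.5.
From the demand curve, q* = 2034 - 18(85.5) = 495.
Demand choke price (qd = 0): p = 2034/18 = 113. Consumer surplus = ½ × (113 - 85.5) × 495 = 6806.25.

Consumer surplus = 6806.25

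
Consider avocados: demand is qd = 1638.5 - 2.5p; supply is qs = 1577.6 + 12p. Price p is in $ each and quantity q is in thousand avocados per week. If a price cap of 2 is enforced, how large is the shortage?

Evaluating both curves at the ceiling price 2 gives qd = 1633.5, qs = 1601.6.
Shortage = qd - qs = 1633.5 - 1601.6 = 31.9.

Shortage = 31.9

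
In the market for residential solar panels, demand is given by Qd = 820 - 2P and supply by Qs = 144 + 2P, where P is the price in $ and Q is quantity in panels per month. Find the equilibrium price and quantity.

The market clears where 820 - 2P = 144 + 2P. Rearranging, 4P = 676, hence P* = 169.
Plugging P* into demand: Q* = 820 - 2(169) = 482.

P* = 169, Q* = 482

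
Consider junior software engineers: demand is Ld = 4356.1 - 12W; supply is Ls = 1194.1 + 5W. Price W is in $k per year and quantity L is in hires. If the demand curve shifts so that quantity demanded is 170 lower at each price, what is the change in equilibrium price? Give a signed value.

The market clears where 4356.1 - 12W = 1194.1 + 5W. Rearranging, 17W = 3162, hence W* = 186.
Then L* = 4356.1 - 12(186) = 2124.1.
After the shift, demand is Ld = 4186.1 - 12W.
New equilibrium: 2992 = 17W, so W = 176 and L = 2074.1.
ΔW = 176 - 186 = -10.

ΔW = -10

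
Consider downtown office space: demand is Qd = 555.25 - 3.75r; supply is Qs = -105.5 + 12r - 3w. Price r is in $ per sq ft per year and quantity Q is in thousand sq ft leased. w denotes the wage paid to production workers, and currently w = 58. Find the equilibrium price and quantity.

With w = 58, supply is Qs = -279.5 + 12r.
Set Qd = Qs: 555.25 - 3.75r = -279.5 + 12r, so 834.75 = 15.75r and r* = 53.
From the demand curve, Q* = 555.25 - 3.75(53) = 356.5.

r* = 53, Q* = 356.5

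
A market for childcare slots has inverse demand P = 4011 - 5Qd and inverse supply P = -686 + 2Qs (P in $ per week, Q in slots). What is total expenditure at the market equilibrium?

Total expenditure = 440176

In direct form, Qd = 802.2 - 0.2P and Qs = 343 + 0.5P.
Set Qd = Qs: 802.2 - 0.2P = 343 + 0.5P, so 459.2 = 0.7P and P* = 656.
Then Q* = 802.2 - 0.2(656) = 671.
Total expenditure = P* × Q* = 656 × 671 = 440176.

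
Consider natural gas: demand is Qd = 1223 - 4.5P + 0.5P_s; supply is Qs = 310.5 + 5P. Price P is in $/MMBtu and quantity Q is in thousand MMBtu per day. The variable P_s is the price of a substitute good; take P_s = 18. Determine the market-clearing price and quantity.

P* = 97, Q* = 795.5

With P_s = 18, demand is Qd = 1232 - 4.5P.
At equilibrium Qd = Qs, so 1232 - 4.5P = 310.5 + 5P; collecting terms, 921.5 = 9.5P and P* = 97.
Substitute back: Q* = 1232 - 4.5(97) = 795.5.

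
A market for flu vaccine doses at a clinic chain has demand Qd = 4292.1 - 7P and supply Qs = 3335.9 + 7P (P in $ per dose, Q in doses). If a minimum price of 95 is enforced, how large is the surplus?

At P = 95: Qd = 3627.1 and Qs = 4000.9.
Surplus = Qs - Qd = 4000.9 - 3627.1 = 373.8.

Surplus = 373.8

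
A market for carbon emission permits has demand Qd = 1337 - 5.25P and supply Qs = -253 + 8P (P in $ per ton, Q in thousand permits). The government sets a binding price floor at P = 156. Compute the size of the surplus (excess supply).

Evaluating both curves at the floor price 156 gives Qd = 518, Qs = 995.
Surplus = Qs - Qd = 995 - 518 = 477.

Surplus = 477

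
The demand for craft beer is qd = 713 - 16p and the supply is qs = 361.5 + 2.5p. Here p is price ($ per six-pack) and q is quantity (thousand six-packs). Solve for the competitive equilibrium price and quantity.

p* = 19, q* = 409

At equilibrium qd = qs, so 713 - 16p = 361.5 + 2.5p; collecting terms, 351.5 = 18.5p and p* = 19.
Plugging p* into demand: q* = 713 - 16(19) = 409.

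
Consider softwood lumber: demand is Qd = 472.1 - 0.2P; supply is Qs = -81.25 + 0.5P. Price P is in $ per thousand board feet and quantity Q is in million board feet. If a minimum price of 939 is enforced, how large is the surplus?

Evaluating both curves at the floor price 939 gives Qd = 284.3, Qs = 388.25.
Surplus = Qs - Qd = 388.25 - 284.3 = 103.95.

Surplus = 103.95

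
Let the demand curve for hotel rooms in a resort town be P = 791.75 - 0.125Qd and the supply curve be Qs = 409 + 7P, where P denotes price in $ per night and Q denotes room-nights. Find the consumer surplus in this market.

Rewriting in direct form: Qd = 6334 - 8P.
At equilibrium Qd = Qs, so 6334 - 8P = 409 + 7P; collecting terms, 5925 = 15P and P* = 395.
Then Q* = 6334 - 8(395) = 3174.
Demand choke price (Qd = 0): P = 6334/8 = 791.75. Consumer surplus = ½ × (791.75 - 395) × 3174 = 629642.25.

Consumer surplus = 629642.25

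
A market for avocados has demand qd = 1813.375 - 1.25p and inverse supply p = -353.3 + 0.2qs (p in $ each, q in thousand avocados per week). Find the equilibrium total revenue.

Total revenue = 13530

In direct form, qs = 1766.5 + 5p.
The market clears where 1813.375 - 1.25p = 1766.5 + 5p. Rearranging, 6.25p = 46.875, hence p* = 7.5.
From the demand curve, q* = 1813.375 - 1.25(7.5) = 1804.
Total revenue = p* × q* = 7.5 × 1804 = 13530.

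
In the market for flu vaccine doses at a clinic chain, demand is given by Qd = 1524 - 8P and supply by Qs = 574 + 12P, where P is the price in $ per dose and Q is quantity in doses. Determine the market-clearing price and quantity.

P* = 47.5, Q* = 1144

At equilibrium Qd = Qs, so 1524 - 8P = 574 + 12P; collecting terms, 950 = 20P and P* = 47.5.
Plugging P* into demand: Q* = 1524 - 8(47.5) = 1144.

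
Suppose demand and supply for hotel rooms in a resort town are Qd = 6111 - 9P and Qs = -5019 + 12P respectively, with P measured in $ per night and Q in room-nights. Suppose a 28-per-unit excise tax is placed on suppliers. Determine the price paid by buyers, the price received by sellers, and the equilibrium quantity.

P_b = 546, P_s = 518, Q = 1197

The tax drives a wedge P_b - P_s = 28. Substituting P_s = P_b - 28 into supply: Qs = -5355 + 12P_b.
Set Qd = Qs: 6111 - 9P_b = -5355 + 12P_b, so 11466 = 21P_b and P_b = 546.
Then P_s = 546 - 28 = 518 and Q = 6111 - 9(546) = 1197.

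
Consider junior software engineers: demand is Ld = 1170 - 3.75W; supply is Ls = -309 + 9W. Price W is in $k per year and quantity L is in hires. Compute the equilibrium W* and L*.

W* = 116, L* = 735

Equating demand and supply, 1170 - 3.75W = -309 + 9W gives 12.75W = 1479, so W* = 116.
From the demand curve, L* = 1170 - 3.75(116) = 735.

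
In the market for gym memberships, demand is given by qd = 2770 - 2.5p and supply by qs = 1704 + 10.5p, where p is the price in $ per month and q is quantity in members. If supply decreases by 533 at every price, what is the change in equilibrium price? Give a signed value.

At equilibrium qd = qs, so 2770 - 2.5p = 1704 + 10.5p; collecting terms, 1066 = 13p and p* = 82.
Then q* = 2770 - 2.5(82) = 2565.
After the shift, supply is qs = 1171 + 10.5p.
The new intersection has 1599 = 13p, i.e. p = 123, q = 2462.5.
Δp = 123 - 82 = 41.

Δp = 41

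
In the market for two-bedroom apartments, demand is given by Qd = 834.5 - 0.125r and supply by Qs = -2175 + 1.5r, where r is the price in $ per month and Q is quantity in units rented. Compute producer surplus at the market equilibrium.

Producer surplus = 121203

The market clears where 834.5 - 0.125r = -2175 + 1.5r. Rearranging, 1.625r = 3009.5, hence r* = 1852.
Plugging r* into demand: Q* = 834.5 - 0.125(1852) = 603.
Supply choke price (Qs = 0): r = 1450. Producer surplus = ½ × (1852 - 1450) × 603 = 121203.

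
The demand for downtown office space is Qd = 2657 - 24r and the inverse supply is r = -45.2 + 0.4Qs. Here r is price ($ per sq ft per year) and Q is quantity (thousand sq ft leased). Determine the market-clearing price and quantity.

r* = 96, Q* = 353

Solving each curve for Q: Qs = 113 + 2.5r.
The market clears where 2657 - 24r = 113 + 2.5r. Rearranging, 26.5r = 2544, hence r* = 96.
Then Q* = 2657 - 24(96) = 353.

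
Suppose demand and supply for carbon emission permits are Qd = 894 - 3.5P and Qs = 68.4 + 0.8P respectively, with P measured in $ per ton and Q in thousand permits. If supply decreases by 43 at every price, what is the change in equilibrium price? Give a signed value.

ΔP = 10

The market clears where 894 - 3.5P = 68.4 + 0.8P. Rearranging, 4.3P = 825.6, hence P* = 192.
Substitute back: Q* = 894 - 3.5(192) = 222.
After the shift, supply is Qs = 25.4 + 0.8P.
New equilibrium: 868.6 = 4.3P, so P = 202 and Q = 187.
ΔP = 202 - 192 = 10.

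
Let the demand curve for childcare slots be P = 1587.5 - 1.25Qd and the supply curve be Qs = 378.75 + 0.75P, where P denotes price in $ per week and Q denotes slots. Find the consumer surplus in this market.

Consumer surplus = 410062.5

Rewriting in direct form: Qd = 1270 - 0.8P.
Equating demand and supply, 1270 - 0.8P = 378.75 + 0.75P gives 1.55P = 891.25, so P* = 575.
From the demand curve, Q* = 1270 - 0.8(575) = 810.
Demand choke price (Qd = 0): P = 1270/0.8 = 1587.5. Consumer surplus = ½ × (1587.5 - 575) × 810 = 410062.5.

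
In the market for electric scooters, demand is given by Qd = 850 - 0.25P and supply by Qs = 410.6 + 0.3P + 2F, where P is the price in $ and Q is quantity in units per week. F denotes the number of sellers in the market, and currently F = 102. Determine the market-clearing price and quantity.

P* = 428, Q* = 743

With F = 102, supply is Qs = 614.6 + 0.3P.
Equating demand and supply, 850 - 0.25P = 614.6 + 0.3P gives 0.55P = 235.4, so P* = 428.
Then Q* = 850 - 0.25(428) = 743.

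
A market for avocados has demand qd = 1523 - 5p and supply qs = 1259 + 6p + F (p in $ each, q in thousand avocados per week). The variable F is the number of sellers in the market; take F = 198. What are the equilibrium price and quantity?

With F = 198, supply is qs = 1457 + 6p.
Set qd = qs: 1523 - 5p = 1457 + 6p, so 66 = 11p and p* = 6.
Then q* = 1523 - 5(6) = 1493.

p* = 6, q* = 1493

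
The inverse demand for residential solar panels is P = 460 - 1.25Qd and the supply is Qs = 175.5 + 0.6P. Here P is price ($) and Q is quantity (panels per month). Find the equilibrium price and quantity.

P* = 137.5, Q* = 258

In direct form, Qd = 368 - 0.8P.
Set Qd = Qs: 368 - 0.8P = 175.5 + 0.6P, so 192.5 = 1.4P and P* = 137.5.
Then Q* = 368 - 0.8(137.5) = 258.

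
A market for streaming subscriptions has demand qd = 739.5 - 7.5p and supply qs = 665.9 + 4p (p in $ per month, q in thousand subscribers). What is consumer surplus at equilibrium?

Consumer surplus = 31878.15

At equilibrium qd = qs, so 739.5 - 7.5p = 665.9 + 4p; collecting terms, 73.6 = 11.5p and p* = 6.4.
From the demand curve, q* = 739.5 - 7.5(6.4) = 691.5.
Demand choke price (qd = 0): p = 739.5/7.5 = 98.6. Consumer surplus = ½ × (98.6 - 6.4) × 691.5 = 31878.15.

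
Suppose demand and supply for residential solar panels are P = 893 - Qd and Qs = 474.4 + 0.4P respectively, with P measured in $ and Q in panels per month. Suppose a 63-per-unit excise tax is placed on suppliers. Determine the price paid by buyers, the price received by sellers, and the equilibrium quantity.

In direct form, Qd = 893 - P.
Suppliers keep P_s = P_b - 63 per unit, so supply in terms of the buyer price is Qs = 449.2 + 0.4P_b.
Market clearing requires 893 - P_b = 449.2 + 0.4P_b; hence 443.8 = 1.4P_b and P_b = 317.
Then P_s = 317 - 63 = 254 and Q = 893 - 317 = 576.

P_b = 317, P_s = 254, Q = 576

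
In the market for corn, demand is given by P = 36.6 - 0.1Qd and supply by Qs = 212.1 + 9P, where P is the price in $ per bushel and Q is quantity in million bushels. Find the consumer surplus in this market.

Inverting to quantity form: Qd = 366 - 10P.
Equating demand and supply, 366 - 10P = 212.1 + 9P gives 19P = 153.9, so P* = 8.1.
Then Q* = 366 - 10(8.1) = 285.
Demand choke price (Qd = 0): P = 366/10 = 36.6. Consumer surplus = ½ × (36.6 - 8.1) × 285 = 4061.25.

Consumer surplus = 4061.25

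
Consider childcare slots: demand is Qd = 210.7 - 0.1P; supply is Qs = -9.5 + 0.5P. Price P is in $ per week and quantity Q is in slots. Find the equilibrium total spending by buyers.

Total spending by buyers = 63858

Equating demand and supply, 210.7 - 0.1P = -9.5 + 0.5P gives 0.6P = 220.2, so P* = 367.
Substitute back: Q* = 210.7 - 0.1(367) = 174.
Total spending by buyers = P* × Q* = 367 × 174 = 63858.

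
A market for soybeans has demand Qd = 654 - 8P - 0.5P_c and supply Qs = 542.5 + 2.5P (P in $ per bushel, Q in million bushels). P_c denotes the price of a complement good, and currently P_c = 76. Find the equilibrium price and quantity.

P* = 7, Q* = 560

With P_c = 76, demand is Qd = 616 - 8P.
The market clears where 616 - 8P = 542.5 + 2.5P. Rearranging, 10.5P = 73.5, hence P* = 7.
Substitute back: Q* = 616 - 8(7) = 560.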